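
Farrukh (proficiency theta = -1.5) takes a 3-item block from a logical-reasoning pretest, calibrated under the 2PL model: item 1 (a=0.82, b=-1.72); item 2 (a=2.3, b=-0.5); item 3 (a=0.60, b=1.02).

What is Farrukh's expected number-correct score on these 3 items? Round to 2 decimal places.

P(theta) = 1 / (1 + exp(−a(theta − b)))
P_1 = 1/(1+e^{-0.1804}) = 0.5450
P_2 = 1/(1+e^{2.3000}) = 0.0911
P_3 = 1/(1+e^{1.5120}) = 0.1806
E[score] = 0.5450 + 0.0911 + 0.1806 = 0.8167

0.82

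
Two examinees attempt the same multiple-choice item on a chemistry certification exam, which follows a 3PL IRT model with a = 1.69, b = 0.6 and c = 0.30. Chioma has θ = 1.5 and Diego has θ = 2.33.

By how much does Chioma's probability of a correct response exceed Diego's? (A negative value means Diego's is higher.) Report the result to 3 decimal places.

P(θ) = c + (1 − c) · 1 / (1 + exp(−a(θ − b)))
P(Chioma) = 0.8745  [exponent 1.5210]
P(Diego) = 0.9643  [exponent 2.9237]
Difference = 0.8745 − 0.9643 = -0.0898

-0.090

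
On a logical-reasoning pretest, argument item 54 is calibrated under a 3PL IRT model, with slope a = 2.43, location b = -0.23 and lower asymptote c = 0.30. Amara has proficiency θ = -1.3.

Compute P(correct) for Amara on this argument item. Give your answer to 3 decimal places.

P(θ) = c + (1 − c) · 1 / (1 + exp(−a(θ − b)))
Exponent: 2.43 × (-1.3 − (-0.23)) = -2.6001
1/(1 + e^{2.6001}) = 0.0691
P = 0.30 + 0.70 × 0.0691 = 0.3484

0.348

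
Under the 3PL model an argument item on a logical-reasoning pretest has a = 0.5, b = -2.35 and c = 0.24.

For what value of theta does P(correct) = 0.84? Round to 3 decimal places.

P(theta) = c + (1 − c) · 1 / (1 + exp(−a(theta − b)))
Remove guessing floor: (0.84 − 0.24)/(1 − 0.24) = 0.7895
logit = ln(0.7895/0.2105) = 1.3218
theta = b + logit/(a) = -2.35 + 1.3218/0.5000 = 0.2935

0.294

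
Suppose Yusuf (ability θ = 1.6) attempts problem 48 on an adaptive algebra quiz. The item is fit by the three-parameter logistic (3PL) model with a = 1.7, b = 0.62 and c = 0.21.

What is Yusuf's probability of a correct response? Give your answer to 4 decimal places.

P(θ) = c + (1 − c) · 1 / (1 + exp(−a(θ − b)))
Exponent: 1.7 × (1.6 − 0.62) = 1.6660
1/(1 + e^{-1.6660}) = 0.8410
P = 0.21 + 0.79 × 0.8410 = 0.8744

0.8744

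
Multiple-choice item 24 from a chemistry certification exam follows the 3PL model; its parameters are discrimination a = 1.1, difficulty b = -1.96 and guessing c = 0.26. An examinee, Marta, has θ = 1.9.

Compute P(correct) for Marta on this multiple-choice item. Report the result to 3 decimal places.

P(θ) = c + (1 − c) · 1 / (1 + exp(−a(θ − b)))
Exponent: 1.1 × (1.9 − (-1.96)) = 4.2460
1/(1 + e^{-4.2460}) = 0.9859
P = 0.26 + 0.74 × 0.9859 = 0.9896

0.990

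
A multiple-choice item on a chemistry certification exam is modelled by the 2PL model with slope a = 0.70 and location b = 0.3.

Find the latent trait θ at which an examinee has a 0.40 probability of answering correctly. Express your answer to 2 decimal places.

P(θ) = 1 / (1 + exp(−a(θ − b)))
logit = ln(0.4000/0.6000) = -0.4055
θ = b + logit/(a) = 0.3 + (-0.4055)/0.7000 = -0.2792

-0.28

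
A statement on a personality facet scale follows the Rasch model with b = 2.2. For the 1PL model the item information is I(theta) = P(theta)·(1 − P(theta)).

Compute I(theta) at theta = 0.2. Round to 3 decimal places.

P = 1/(1+e^{2.0000}) = 0.1192
P(1−P) = 0.1192 × 0.8808 = 0.1050
I = P(1−P) = 0.10499

0.105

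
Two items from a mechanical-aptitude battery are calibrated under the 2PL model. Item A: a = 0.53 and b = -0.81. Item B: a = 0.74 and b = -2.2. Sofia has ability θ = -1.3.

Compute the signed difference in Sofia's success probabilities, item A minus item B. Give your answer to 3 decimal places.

-0.225

P(θ) = 1 / (1 + exp(−a(θ − b)))
P_A = 0.4354
P_B = 0.6606
P_A − P_B = -0.2252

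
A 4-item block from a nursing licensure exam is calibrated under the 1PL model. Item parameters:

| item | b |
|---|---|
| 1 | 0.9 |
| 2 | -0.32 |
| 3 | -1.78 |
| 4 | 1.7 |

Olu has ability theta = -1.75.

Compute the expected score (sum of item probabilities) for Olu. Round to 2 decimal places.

P(theta) = 1 / (1 + exp(−(theta − b)))
P_1 = 1/(1+e^{2.6500}) = 0.0660
P_2 = 1/(1+e^{1.4300}) = 0.1931
P_3 = 1/(1+e^{-0.0300}) = 0.5075
P_4 = 1/(1+e^{3.4500}) = 0.0308
E[score] = 0.0660 + 0.1931 + 0.5075 + 0.0308 = 0.7974

0.80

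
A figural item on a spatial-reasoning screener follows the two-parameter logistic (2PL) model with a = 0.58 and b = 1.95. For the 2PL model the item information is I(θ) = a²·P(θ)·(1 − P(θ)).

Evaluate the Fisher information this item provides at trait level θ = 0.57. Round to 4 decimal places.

P = 1/(1+e^{0.8004}) = 0.3099
P(1−P) = 0.3099 × 0.6901 = 0.2139
I = a² × P(1−P) = 0.58² × 0.2139 = 0.07195

0.0719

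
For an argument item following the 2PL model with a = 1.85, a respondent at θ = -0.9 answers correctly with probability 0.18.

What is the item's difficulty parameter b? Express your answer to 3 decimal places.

P(θ) = 1 / (1 + exp(−a(θ − b)))
logit(0.18) = ln(0.18/0.82) = -1.5163
b = θ − logit/(a) = -0.9 − (-1.5163)/1.8500 = -0.0804

-0.080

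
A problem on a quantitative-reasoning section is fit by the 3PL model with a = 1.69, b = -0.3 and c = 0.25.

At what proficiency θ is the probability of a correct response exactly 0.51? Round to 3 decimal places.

-0.675

P(θ) = c + (1 − c) · 1 / (1 + exp(−a(θ − b)))
Remove guessing floor: (0.51 − 0.25)/(1 − 0.25) = 0.3467
logit = ln(0.3467/0.6533) = -0.6337
θ = b + logit/(a) = -0.3 + (-0.6337)/1.6900 = -0.6750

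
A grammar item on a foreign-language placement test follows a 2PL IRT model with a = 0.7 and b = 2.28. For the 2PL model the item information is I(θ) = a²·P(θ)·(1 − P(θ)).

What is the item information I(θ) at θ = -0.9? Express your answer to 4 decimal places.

P = 1/(1+e^{2.2260}) = 0.0974
P(1−P) = 0.0974 × 0.9026 = 0.0879
I = a² × P(1−P) = 0.7² × 0.0879 = 0.04309

0.0431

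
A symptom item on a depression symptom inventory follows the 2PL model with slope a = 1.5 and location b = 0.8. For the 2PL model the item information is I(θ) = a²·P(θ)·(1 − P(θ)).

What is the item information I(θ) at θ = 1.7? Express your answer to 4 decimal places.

P = 1/(1+e^{-1.3500}) = 0.7941
P(1−P) = 0.7941 × 0.2059 = 0.1635
I = a² × P(1−P) = 1.5² × 0.1635 = 0.36785

0.3678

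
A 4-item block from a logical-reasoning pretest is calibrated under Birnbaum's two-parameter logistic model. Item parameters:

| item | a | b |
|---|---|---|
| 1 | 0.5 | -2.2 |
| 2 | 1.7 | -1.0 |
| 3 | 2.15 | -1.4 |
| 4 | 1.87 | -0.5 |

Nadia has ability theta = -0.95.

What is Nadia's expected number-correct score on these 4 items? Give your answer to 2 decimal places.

P(theta) = 1 / (1 + exp(−a(theta − b)))
P_1 = 1/(1+e^{-0.6250}) = 0.6514
P_2 = 1/(1+e^{-0.0850}) = 0.5212
P_3 = 1/(1+e^{-0.9675}) = 0.7246
P_4 = 1/(1+e^{0.8415}) = 0.3012
E[score] = 0.6514 + 0.5212 + 0.7246 + 0.3012 = 2.1984

2.20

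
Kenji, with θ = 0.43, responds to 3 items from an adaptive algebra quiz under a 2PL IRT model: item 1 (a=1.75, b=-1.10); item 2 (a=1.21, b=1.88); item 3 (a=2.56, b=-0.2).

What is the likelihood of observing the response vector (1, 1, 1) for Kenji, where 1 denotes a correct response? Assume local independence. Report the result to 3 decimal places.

P(θ) = 1 / (1 + exp(−a(θ − b)))
P_1 = 1/(1+e^{-2.6775}) = 0.9357
P_2 = 1/(1+e^{1.7545}) = 0.1475
P_3 = 1/(1+e^{-1.6128}) = 0.8338
L = P_1 × P_2 × P_3 = 0.9357 × 0.1475 × 0.8338 = 0.11506

0.115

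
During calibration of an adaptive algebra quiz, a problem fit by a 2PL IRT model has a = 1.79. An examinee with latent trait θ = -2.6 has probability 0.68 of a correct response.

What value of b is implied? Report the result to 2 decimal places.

P(θ) = 1 / (1 + exp(−a(θ − b)))
logit(0.68) = ln(0.68/0.32) = 0.7538
b = θ − logit/(a) = -2.6 − 0.7538/1.7900 = -3.0211

-3.02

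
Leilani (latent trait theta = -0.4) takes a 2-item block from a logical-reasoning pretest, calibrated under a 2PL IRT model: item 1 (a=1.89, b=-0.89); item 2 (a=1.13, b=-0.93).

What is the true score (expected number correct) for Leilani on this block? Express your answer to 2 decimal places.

1.36

P(theta) = 1 / (1 + exp(−a(theta − b)))
P_1 = 1/(1+e^{-0.9261}) = 0.7163
P_2 = 1/(1+e^{-0.5989}) = 0.6454
E[score] = 0.7163 + 0.6454 = 1.3617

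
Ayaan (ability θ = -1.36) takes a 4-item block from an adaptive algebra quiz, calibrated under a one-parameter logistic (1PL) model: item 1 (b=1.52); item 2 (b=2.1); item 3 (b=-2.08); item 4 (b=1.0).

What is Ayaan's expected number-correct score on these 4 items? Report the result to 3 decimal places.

P(θ) = 1 / (1 + exp(−(θ − b)))
P_1 = 1/(1+e^{2.8800}) = 0.0532
P_2 = 1/(1+e^{3.4600}) = 0.0305
P_3 = 1/(1+e^{-0.7200}) = 0.6726
P_4 = 1/(1+e^{2.3600}) = 0.0863
E[score] = 0.0532 + 0.0305 + 0.6726 + 0.0863 = 0.8425

0.843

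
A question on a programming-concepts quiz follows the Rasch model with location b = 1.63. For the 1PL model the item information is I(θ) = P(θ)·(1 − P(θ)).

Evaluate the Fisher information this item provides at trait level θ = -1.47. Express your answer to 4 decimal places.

0.0412

P = 1/(1+e^{3.1000}) = 0.0431
P(1−P) = 0.0431 × 0.9569 = 0.0412
I = P(1−P) = 0.04125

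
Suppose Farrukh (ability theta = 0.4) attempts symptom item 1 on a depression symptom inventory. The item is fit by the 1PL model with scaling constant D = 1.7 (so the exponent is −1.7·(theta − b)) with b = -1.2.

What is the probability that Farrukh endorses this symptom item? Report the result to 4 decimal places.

P(theta) = 1 / (1 + exp(−D·(theta − b)))
Exponent: 1.7 × (0.4 − (-1.2)) = 2.7200
1/(1 + e^{-2.7200}) = 0.9382
P = 0.9382

0.9382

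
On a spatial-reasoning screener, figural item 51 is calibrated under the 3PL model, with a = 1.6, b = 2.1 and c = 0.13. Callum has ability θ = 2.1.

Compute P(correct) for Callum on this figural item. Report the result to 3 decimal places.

0.565

P(θ) = c + (1 − c) · 1 / (1 + exp(−a(θ − b)))
Exponent: 1.6 × (2.1 − 2.1) = 0.0000
1/(1 + e^{0.0000}) = 0.5000
P = 0.13 + 0.87 × 0.5000 = 0.5650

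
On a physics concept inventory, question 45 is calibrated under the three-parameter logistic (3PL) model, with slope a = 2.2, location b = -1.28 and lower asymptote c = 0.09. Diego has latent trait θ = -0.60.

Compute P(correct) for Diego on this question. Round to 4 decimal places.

0.8334

P(θ) = c + (1 − c) · 1 / (1 + exp(−a(θ − b)))
Exponent: 2.2 × (-0.60 − (-1.28)) = 1.4960
1/(1 + e^{-1.4960}) = 0.8170
P = 0.09 + 0.91 × 0.8170 = 0.8334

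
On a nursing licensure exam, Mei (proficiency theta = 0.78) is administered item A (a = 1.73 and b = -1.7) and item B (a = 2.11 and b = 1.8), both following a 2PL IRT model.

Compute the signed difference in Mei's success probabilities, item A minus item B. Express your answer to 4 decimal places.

P(theta) = 1 / (1 + exp(−a(theta − b)))
P_A = 0.9865
P_B = 0.1041
P_A − P_B = 0.8824

0.8824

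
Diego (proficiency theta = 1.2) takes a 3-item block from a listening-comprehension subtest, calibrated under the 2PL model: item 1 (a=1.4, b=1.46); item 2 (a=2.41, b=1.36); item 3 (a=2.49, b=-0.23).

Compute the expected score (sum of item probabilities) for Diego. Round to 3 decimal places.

P(theta) = 1 / (1 + exp(−a(theta − b)))
P_1 = 1/(1+e^{0.3640}) = 0.4100
P_2 = 1/(1+e^{0.3856}) = 0.4048
P_3 = 1/(1+e^{-3.5607}) = 0.9724
E[score] = 0.4100 + 0.4048 + 0.9724 = 1.7871

1.787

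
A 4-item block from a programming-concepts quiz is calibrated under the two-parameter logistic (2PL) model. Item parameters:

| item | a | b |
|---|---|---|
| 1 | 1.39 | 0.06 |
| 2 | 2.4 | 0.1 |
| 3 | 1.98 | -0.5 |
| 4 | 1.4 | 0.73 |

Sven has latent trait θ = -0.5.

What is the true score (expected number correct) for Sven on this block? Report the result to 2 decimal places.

P(θ) = 1 / (1 + exp(−a(θ − b)))
P_1 = 1/(1+e^{0.7784}) = 0.3147
P_2 = 1/(1+e^{1.4400}) = 0.1915
P_3 = 1/(1+e^{0.0000}) = 0.5000
P_4 = 1/(1+e^{1.7220}) = 0.1516
E[score] = 0.3147 + 0.1915 + 0.5000 + 0.1516 = 1.1578

1.16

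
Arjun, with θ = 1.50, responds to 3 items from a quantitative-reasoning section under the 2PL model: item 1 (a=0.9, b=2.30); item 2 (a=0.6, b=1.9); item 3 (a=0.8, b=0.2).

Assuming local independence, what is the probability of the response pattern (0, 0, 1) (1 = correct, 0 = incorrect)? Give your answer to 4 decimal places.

0.2782

P(θ) = 1 / (1 + exp(−a(θ − b)))
P_1 = 1/(1+e^{0.7200}) = 0.3274
P_2 = 1/(1+e^{0.2400}) = 0.4403
P_3 = 1/(1+e^{-1.0400}) = 0.7389
L = (1−P_1) × (1−P_2) × P_3 = 0.6726 × 0.5597 × 0.7389 = 0.27815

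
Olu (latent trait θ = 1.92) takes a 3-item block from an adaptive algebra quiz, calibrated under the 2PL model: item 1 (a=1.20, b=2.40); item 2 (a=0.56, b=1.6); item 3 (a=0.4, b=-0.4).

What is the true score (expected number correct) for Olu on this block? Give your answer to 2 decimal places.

P(θ) = 1 / (1 + exp(−a(θ − b)))
P_1 = 1/(1+e^{0.5760}) = 0.3599
P_2 = 1/(1+e^{-0.1792}) = 0.5447
P_3 = 1/(1+e^{-0.9280}) = 0.7167
E[score] = 0.3599 + 0.5447 + 0.7167 = 1.6212

1.62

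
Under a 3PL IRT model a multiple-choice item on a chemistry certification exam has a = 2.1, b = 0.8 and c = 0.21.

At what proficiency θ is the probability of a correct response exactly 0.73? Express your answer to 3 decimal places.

1.112

P(θ) = c + (1 − c) · 1 / (1 + exp(−a(θ − b)))
Remove guessing floor: (0.73 − 0.21)/(1 − 0.21) = 0.6582
logit = ln(0.6582/0.3418) = 0.6554
θ = b + logit/(a) = 0.8 + 0.6554/2.1000 = 1.1121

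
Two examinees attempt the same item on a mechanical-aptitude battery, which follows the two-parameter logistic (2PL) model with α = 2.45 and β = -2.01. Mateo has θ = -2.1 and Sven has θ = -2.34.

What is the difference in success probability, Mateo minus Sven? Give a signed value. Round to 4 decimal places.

P(θ) = 1 / (1 + exp(−α(θ − β)))
P(Mateo) = 0.4451  [exponent -0.2205]
P(Sven) = 0.3082  [exponent -0.8085]
Difference = 0.4451 − 0.3082 = 0.1369

0.1369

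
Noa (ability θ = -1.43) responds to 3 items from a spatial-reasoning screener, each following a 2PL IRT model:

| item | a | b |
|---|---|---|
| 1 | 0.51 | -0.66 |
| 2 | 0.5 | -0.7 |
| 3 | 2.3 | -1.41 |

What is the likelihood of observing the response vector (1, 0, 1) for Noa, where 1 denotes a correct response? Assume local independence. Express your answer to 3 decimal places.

0.116

P(θ) = 1 / (1 + exp(−a(θ − b)))
P_1 = 1/(1+e^{0.3927}) = 0.4031
P_2 = 1/(1+e^{0.3650}) = 0.4097
P_3 = 1/(1+e^{0.0460}) = 0.4885
L = P_1 × (1−P_2) × P_3 = 0.4031 × 0.5903 × 0.4885 = 0.11622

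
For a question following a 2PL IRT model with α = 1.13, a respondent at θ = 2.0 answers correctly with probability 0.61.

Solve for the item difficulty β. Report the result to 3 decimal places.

P(θ) = 1 / (1 + exp(−α(θ − β)))
logit(0.61) = ln(0.61/0.39) = 0.4473
β = θ − logit/(α) = 2.0 − 0.4473/1.1300 = 1.6041

1.604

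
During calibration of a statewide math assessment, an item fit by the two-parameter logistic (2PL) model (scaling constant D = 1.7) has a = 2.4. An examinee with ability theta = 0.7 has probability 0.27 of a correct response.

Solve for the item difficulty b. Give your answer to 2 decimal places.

P(theta) = 1 / (1 + exp(−D·a(theta − b)))
logit(0.27) = ln(0.27/0.73) = -0.9946
b = theta − logit/(1.7·a) = 0.7 − (-0.9946)/4.0800 = 0.9438

0.94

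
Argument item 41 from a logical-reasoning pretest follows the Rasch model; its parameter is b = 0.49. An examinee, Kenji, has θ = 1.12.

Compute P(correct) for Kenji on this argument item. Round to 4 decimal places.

0.6525

P(θ) = 1 / (1 + exp(−(θ − b)))
Exponent: (1.12 − 0.49) = 0.6300
1/(1 + e^{-0.6300}) = 0.6525
P = 0.6525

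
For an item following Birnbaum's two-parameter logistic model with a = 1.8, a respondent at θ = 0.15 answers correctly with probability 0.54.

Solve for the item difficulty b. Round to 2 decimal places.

P(θ) = 1 / (1 + exp(−a(θ − b)))
logit(0.54) = ln(0.54/0.46) = 0.1603
b = θ − logit/(a) = 0.15 − 0.1603/1.8000 = 0.0609

0.06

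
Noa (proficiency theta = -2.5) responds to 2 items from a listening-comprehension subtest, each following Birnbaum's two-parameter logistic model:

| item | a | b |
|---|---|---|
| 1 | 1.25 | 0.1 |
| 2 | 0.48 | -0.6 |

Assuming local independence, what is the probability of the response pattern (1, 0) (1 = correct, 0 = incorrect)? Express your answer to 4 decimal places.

P(theta) = 1 / (1 + exp(−a(theta − b)))
P_1 = 1/(1+e^{3.2500}) = 0.0373
P_2 = 1/(1+e^{0.9120}) = 0.2866
L = P_1 × (1−P_2) = 0.0373 × 0.7134 = 0.02663

0.0266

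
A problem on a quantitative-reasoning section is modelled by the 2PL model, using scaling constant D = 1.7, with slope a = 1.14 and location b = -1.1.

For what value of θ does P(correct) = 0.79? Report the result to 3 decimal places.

P(θ) = 1 / (1 + exp(−D·a(θ − b)))
logit = ln(0.7900/0.2100) = 1.3249
θ = b + logit/(1.7·a) = -1.1 + 1.3249/1.9380 = -0.4163

-0.416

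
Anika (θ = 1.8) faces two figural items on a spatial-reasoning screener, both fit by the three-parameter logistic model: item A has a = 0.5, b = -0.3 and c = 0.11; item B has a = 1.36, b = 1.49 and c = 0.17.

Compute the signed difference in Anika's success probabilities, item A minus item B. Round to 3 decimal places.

0.098

P(θ) = c + (1 − c) · 1 / (1 + exp(−a(θ − b)))
P_A = 0.7693
P_B = 0.6712
P_A − P_B = 0.0981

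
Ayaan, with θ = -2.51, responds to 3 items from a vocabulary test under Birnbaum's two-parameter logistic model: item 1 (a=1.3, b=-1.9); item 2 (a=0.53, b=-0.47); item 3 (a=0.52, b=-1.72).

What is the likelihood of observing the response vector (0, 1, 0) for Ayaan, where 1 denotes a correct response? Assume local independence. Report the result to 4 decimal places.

P(θ) = 1 / (1 + exp(−a(θ − b)))
P_1 = 1/(1+e^{0.7930}) = 0.3115
P_2 = 1/(1+e^{1.0812}) = 0.2533
P_3 = 1/(1+e^{0.4108}) = 0.3987
L = (1−P_1) × P_2 × (1−P_3) = 0.6885 × 0.2533 × 0.6013 = 0.10485

0.1048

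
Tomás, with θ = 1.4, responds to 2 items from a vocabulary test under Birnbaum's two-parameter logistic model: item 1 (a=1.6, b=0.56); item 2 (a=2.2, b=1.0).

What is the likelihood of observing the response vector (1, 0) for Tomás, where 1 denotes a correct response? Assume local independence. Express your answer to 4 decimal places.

P(θ) = 1 / (1 + exp(−a(θ − b)))
P_1 = 1/(1+e^{-1.3440}) = 0.7931
P_2 = 1/(1+e^{-0.8800}) = 0.7068
L = P_1 × (1−P_2) = 0.7931 × 0.2932 = 0.23253

0.2325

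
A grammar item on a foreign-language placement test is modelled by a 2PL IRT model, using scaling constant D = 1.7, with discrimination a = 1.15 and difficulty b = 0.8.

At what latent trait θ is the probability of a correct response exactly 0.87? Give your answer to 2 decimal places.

1.77

P(θ) = 1 / (1 + exp(−D·a(θ − b)))
logit = ln(0.8700/0.1300) = 1.9010
θ = b + logit/(1.7·a) = 0.8 + 1.9010/1.9550 = 1.7724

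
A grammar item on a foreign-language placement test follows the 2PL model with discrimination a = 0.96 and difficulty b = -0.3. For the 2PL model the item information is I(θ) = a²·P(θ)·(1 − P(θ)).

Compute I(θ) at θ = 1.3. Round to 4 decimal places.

P = 1/(1+e^{-1.5360}) = 0.8229
P(1−P) = 0.8229 × 0.1771 = 0.1457
I = a² × P(1−P) = 0.96² × 0.1457 = 0.13432

0.1343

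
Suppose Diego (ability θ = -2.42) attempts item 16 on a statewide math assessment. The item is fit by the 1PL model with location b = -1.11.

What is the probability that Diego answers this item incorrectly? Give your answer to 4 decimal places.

0.7875

P(θ) = 1 / (1 + exp(−(θ − b)))
Exponent: (-2.42 − (-1.11)) = -1.3100
1/(1 + e^{1.3100}) = 0.2125
P = 0.2125
P(incorrect) = 1 − 0.2125 = 0.7875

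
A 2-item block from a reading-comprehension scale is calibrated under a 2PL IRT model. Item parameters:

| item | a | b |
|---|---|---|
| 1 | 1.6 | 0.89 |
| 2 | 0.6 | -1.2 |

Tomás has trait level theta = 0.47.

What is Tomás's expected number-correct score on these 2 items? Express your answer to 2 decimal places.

1.07

P(theta) = 1 / (1 + exp(−a(theta − b)))
P_1 = 1/(1+e^{0.6720}) = 0.3380
P_2 = 1/(1+e^{-1.0020}) = 0.7315
E[score] = 0.3380 + 0.7315 = 1.0695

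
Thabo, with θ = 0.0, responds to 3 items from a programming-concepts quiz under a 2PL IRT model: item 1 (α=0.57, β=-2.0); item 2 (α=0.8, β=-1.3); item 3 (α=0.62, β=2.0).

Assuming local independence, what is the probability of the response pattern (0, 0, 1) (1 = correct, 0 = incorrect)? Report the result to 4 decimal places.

0.0142

P(θ) = 1 / (1 + exp(−α(θ − β)))
P_1 = 1/(1+e^{-1.1400}) = 0.7577
P_2 = 1/(1+e^{-1.0400}) = 0.7389
P_3 = 1/(1+e^{1.2400}) = 0.2244
L = (1−P_1) × (1−P_2) × P_3 = 0.2423 × 0.2611 × 0.2244 = 0.01420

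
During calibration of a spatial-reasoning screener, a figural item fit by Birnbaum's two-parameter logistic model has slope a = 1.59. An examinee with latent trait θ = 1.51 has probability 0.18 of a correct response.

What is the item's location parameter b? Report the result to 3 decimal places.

P(θ) = 1 / (1 + exp(−a(θ − b)))
logit(0.18) = ln(0.18/0.82) = -1.5163
b = θ − logit/(a) = 1.51 − (-1.5163)/1.5900 = 2.4637

2.464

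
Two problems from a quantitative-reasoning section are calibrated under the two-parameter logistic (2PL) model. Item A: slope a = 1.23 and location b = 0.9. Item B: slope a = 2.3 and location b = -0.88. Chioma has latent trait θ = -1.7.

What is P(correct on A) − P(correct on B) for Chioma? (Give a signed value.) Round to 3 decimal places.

P(θ) = 1 / (1 + exp(−a(θ − b)))
P_A = 0.0392
P_B = 0.1317
P_A − P_B = -0.0925

-0.092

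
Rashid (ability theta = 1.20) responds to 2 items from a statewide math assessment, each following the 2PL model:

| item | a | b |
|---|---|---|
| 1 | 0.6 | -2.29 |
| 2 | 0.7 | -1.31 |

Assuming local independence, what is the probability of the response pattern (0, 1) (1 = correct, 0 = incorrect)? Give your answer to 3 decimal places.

P(theta) = 1 / (1 + exp(−a(theta − b)))
P_1 = 1/(1+e^{-2.0940}) = 0.8903
P_2 = 1/(1+e^{-1.7570}) = 0.8528
L = (1−P_1) × P_2 = 0.1097 × 0.8528 = 0.09354

0.094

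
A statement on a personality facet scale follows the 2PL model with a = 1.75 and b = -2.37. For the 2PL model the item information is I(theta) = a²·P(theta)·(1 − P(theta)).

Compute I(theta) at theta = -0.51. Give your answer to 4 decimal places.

0.1095

P = 1/(1+e^{-3.2550}) = 0.9629
P(1−P) = 0.9629 × 0.0371 = 0.0358
I = a² × P(1−P) = 1.75² × 0.0358 = 0.10954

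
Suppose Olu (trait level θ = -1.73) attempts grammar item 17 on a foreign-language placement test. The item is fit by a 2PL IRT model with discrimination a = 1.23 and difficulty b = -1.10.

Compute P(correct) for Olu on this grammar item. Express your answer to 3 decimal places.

0.315

P(θ) = 1 / (1 + exp(−a(θ − b)))
Exponent: 1.23 × (-1.73 − (-1.10)) = -0.7749
1/(1 + e^{0.7749}) = 0.3154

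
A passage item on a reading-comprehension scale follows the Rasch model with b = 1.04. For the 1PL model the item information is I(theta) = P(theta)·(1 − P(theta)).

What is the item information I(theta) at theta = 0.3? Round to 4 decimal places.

0.2187

P = 1/(1+e^{0.7400}) = 0.3230
P(1−P) = 0.3230 × 0.6770 = 0.2187
I = P(1−P) = 0.21867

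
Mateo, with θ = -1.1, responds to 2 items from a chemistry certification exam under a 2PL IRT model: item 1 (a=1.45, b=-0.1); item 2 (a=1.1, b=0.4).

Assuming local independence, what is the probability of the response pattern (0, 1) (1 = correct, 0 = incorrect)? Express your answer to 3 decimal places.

P(θ) = 1 / (1 + exp(−a(θ − b)))
P_1 = 1/(1+e^{1.4500}) = 0.1900
P_2 = 1/(1+e^{1.6500}) = 0.1611
L = (1−P_1) × P_2 = 0.8100 × 0.1611 = 0.13050

0.130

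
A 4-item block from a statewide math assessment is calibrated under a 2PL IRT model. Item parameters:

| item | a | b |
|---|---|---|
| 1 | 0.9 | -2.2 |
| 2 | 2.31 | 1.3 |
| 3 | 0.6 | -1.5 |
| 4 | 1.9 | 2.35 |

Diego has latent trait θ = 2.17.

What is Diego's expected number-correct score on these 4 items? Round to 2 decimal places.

P(θ) = 1 / (1 + exp(−a(θ − b)))
P_1 = 1/(1+e^{-3.9330}) = 0.9808
P_2 = 1/(1+e^{-2.0097}) = 0.8818
P_3 = 1/(1+e^{-2.2020}) = 0.9004
P_4 = 1/(1+e^{0.3420}) = 0.4153
E[score] = 0.9808 + 0.8818 + 0.9004 + 0.4153 = 3.1784

3.18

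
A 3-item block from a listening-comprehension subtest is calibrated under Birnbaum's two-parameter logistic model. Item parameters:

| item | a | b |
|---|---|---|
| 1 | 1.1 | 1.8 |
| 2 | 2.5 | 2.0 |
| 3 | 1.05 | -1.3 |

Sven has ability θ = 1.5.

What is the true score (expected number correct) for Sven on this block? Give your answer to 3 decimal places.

P(θ) = 1 / (1 + exp(−a(θ − b)))
P_1 = 1/(1+e^{0.3300}) = 0.4182
P_2 = 1/(1+e^{1.2500}) = 0.2227
P_3 = 1/(1+e^{-2.9400}) = 0.9498
E[score] = 0.4182 + 0.2227 + 0.9498 = 1.5907

1.591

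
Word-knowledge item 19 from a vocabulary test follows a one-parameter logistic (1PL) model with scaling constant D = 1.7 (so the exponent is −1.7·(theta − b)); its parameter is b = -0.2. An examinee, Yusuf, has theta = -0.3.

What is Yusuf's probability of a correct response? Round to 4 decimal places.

0.4576

P(theta) = 1 / (1 + exp(−D·(theta − b)))
Exponent: 1.7 × (-0.3 − (-0.2)) = -0.1700
1/(1 + e^{0.1700}) = 0.4576
P = 0.4576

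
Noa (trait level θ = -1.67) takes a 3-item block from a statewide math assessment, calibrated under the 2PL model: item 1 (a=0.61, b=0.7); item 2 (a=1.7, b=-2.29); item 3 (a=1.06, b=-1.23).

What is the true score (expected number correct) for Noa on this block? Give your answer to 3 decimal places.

P(θ) = 1 / (1 + exp(−a(θ − b)))
P_1 = 1/(1+e^{1.4457}) = 0.1907
P_2 = 1/(1+e^{-1.0540}) = 0.7415
P_3 = 1/(1+e^{0.4664}) = 0.3855
E[score] = 0.1907 + 0.7415 + 0.3855 = 1.3177

1.318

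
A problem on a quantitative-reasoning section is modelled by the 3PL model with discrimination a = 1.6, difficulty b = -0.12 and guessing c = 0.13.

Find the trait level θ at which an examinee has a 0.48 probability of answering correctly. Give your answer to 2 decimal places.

-0.37

P(θ) = c + (1 − c) · 1 / (1 + exp(−a(θ − b)))
Remove guessing floor: (0.48 − 0.13)/(1 − 0.13) = 0.4023
logit = ln(0.4023/0.5977) = -0.3959
θ = b + logit/(a) = -0.12 + (-0.3959)/1.6000 = -0.3674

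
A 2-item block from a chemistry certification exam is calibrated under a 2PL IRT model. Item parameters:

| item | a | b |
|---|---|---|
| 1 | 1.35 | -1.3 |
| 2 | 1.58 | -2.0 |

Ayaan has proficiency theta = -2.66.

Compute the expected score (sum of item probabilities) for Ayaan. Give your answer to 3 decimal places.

P(theta) = 1 / (1 + exp(−a(theta − b)))
P_1 = 1/(1+e^{1.8360}) = 0.1375
P_2 = 1/(1+e^{1.0428}) = 0.2606
E[score] = 0.1375 + 0.2606 = 0.3981

0.398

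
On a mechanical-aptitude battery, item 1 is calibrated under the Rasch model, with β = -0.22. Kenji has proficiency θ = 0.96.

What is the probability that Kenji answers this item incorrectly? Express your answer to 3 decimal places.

P(θ) = 1 / (1 + exp(−(θ − β)))
Exponent: (0.96 − (-0.22)) = 1.1800
1/(1 + e^{-1.1800}) = 0.7649
P = 0.7649
P(incorrect) = 1 − 0.7649 = 0.2351

0.235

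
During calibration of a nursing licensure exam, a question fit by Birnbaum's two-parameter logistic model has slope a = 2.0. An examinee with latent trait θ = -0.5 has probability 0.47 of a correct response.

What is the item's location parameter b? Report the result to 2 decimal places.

P(θ) = 1 / (1 + exp(−a(θ − b)))
logit(0.47) = ln(0.47/0.53) = -0.1201
b = θ − logit/(a) = -0.5 − (-0.1201)/2.0000 = -0.4399

-0.44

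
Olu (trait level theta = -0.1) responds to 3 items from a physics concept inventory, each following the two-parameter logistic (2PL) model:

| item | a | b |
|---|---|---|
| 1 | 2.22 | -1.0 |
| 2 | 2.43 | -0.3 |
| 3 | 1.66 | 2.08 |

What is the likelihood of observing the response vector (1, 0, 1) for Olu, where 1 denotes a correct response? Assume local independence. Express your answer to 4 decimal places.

P(theta) = 1 / (1 + exp(−a(theta − b)))
P_1 = 1/(1+e^{-1.9980}) = 0.8806
P_2 = 1/(1+e^{-0.4860}) = 0.6192
P_3 = 1/(1+e^{3.6188}) = 0.0261
L = P_1 × (1−P_2) × P_3 = 0.8806 × 0.3808 × 0.0261 = 0.00876

0.0088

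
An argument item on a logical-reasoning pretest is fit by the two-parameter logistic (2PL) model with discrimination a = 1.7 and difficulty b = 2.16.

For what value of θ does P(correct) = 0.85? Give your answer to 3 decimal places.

3.180

P(θ) = 1 / (1 + exp(−a(θ − b)))
logit = ln(0.8500/0.1500) = 1.7346
θ = b + logit/(a) = 2.16 + 1.7346/1.7000 = 3.1804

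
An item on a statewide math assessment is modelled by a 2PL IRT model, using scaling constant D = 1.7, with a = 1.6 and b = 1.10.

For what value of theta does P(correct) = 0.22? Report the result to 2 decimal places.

P(theta) = 1 / (1 + exp(−D·a(theta − b)))
logit = ln(0.2200/0.7800) = -1.2657
theta = b + logit/(1.7·a) = 1.10 + (-1.2657)/2.7200 = 0.6347

0.63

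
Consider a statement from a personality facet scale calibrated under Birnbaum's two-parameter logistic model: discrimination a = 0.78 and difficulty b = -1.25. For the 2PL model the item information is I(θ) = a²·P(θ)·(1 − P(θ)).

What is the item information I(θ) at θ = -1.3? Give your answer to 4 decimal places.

0.1520

P = 1/(1+e^{0.0390}) = 0.4903
P(1−P) = 0.4903 × 0.5097 = 0.2499
I = a² × P(1−P) = 0.78² × 0.2499 = 0.15204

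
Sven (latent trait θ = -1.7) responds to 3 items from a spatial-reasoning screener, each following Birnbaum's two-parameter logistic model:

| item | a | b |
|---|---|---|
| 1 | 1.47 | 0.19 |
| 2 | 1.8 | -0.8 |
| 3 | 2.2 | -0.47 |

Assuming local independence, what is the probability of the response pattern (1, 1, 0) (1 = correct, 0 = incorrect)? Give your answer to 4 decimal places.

P(θ) = 1 / (1 + exp(−a(θ − b)))
P_1 = 1/(1+e^{2.7783}) = 0.0585
P_2 = 1/(1+e^{1.6200}) = 0.1652
P_3 = 1/(1+e^{2.7060}) = 0.0626
L = P_1 × P_2 × (1−P_3) = 0.0585 × 0.1652 × 0.9374 = 0.00906

0.0091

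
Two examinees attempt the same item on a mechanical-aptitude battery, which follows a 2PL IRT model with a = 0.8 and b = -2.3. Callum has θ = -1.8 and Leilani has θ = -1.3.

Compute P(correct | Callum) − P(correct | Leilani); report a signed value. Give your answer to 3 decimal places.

P(θ) = 1 / (1 + exp(−a(θ − b)))
P(Callum) = 0.5987  [exponent 0.4000]
P(Leilani) = 0.6900  [exponent 0.8000]
Difference = 0.5987 − 0.6900 = -0.0913

-0.091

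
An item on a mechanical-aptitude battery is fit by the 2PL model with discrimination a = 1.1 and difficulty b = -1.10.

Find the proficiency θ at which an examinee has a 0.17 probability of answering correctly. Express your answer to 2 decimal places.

P(θ) = 1 / (1 + exp(−a(θ − b)))
logit = ln(0.1700/0.8300) = -1.5856
θ = b + logit/(a) = -1.10 + (-1.5856)/1.1000 = -2.5415

-2.54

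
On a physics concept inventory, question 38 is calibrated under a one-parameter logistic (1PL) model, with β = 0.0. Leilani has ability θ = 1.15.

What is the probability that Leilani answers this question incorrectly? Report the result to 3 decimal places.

0.240

P(θ) = 1 / (1 + exp(−(θ − β)))
Exponent: (1.15 − 0.0) = 1.1500
1/(1 + e^{-1.1500}) = 0.7595
P = 0.7595
P(incorrect) = 1 − 0.7595 = 0.2405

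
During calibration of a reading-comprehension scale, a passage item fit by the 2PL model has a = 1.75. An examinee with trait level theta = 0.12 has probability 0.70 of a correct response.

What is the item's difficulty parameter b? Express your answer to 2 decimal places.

P(theta) = 1 / (1 + exp(−a(theta − b)))
logit(0.70) = ln(0.70/0.30) = 0.8473
b = theta − logit/(a) = 0.12 − 0.8473/1.7500 = -0.3642

-0.36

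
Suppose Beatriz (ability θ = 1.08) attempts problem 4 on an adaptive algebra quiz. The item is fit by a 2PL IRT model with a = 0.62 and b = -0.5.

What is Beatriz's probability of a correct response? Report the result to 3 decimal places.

P(θ) = 1 / (1 + exp(−a(θ − b)))
Exponent: 0.62 × (1.08 − (-0.5)) = 0.9796
1/(1 + e^{-0.9796}) = 0.7270

0.727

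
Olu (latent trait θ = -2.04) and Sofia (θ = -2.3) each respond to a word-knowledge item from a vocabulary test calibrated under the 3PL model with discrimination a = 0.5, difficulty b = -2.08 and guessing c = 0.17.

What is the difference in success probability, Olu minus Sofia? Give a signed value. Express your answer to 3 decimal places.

P(θ) = c + (1 − c) · 1 / (1 + exp(−a(θ − b)))
P(Olu) = 0.5891  [exponent 0.0200]
P(Sofia) = 0.5622  [exponent -0.1100]
Difference = 0.5891 − 0.5622 = 0.0270

0.027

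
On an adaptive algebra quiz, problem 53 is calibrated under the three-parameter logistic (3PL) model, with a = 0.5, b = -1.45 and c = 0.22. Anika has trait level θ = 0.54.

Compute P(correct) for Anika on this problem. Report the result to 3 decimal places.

P(θ) = c + (1 − c) · 1 / (1 + exp(−a(θ − b)))
Exponent: 0.5 × (0.54 − (-1.45)) = 0.9950
1/(1 + e^{-0.9950}) = 0.7301
P = 0.22 + 0.78 × 0.7301 = 0.7895

0.789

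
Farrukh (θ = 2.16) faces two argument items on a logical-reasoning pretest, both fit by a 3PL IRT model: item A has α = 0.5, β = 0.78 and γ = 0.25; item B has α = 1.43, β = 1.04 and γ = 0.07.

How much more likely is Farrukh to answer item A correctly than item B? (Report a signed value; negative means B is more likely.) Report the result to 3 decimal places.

P(θ) = γ + (1 − γ) · 1 / (1 + exp(−α(θ − β)))
P_A = 0.7495
P_B = 0.8440
P_A − P_B = -0.0945

-0.095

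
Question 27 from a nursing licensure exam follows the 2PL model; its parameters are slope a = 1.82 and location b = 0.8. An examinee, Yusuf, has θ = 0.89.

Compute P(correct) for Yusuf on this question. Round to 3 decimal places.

P(θ) = 1 / (1 + exp(−a(θ − b)))
Exponent: 1.82 × (0.89 − 0.8) = 0.1638
1/(1 + e^{-0.1638}) = 0.5409

0.541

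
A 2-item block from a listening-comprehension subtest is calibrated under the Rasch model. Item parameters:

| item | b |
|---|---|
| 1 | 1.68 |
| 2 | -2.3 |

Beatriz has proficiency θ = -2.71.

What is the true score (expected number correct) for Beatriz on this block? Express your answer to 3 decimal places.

0.411

P(θ) = 1 / (1 + exp(−(θ − b)))
P_1 = 1/(1+e^{4.3900}) = 0.0122
P_2 = 1/(1+e^{0.4100}) = 0.3989
E[score] = 0.0122 + 0.3989 = 0.4112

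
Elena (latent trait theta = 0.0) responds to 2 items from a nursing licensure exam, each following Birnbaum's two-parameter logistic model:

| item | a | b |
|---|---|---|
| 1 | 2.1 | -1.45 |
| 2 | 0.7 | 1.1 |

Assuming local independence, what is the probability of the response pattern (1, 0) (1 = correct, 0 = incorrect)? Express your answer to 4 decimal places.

P(theta) = 1 / (1 + exp(−a(theta − b)))
P_1 = 1/(1+e^{-3.0450}) = 0.9546
P_2 = 1/(1+e^{0.7700}) = 0.3165
L = P_1 × (1−P_2) = 0.9546 × 0.6835 = 0.65247

0.6525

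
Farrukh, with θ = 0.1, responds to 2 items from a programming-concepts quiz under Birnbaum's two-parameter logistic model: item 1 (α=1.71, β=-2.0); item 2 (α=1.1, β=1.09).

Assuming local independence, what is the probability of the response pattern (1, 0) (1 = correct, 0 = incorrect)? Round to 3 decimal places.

P(θ) = 1 / (1 + exp(−α(θ − β)))
P_1 = 1/(1+e^{-3.5910}) = 0.9732
P_2 = 1/(1+e^{1.0890}) = 0.2518
L = P_1 × (1−P_2) = 0.9732 × 0.7482 = 0.72812

0.728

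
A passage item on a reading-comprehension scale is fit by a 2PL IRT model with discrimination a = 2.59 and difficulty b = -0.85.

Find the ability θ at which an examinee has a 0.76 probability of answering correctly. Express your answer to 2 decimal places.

P(θ) = 1 / (1 + exp(−a(θ − b)))
logit = ln(0.7600/0.2400) = 1.1527
θ = b + logit/(a) = -0.85 + 1.1527/2.5900 = -0.4049

-0.40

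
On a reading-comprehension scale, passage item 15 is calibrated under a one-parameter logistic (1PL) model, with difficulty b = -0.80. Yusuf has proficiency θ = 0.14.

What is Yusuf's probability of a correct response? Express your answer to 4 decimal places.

0.7191

P(θ) = 1 / (1 + exp(−(θ − b)))
Exponent: (0.14 − (-0.80)) = 0.9400
1/(1 + e^{-0.9400}) = 0.7191
P = 0.7191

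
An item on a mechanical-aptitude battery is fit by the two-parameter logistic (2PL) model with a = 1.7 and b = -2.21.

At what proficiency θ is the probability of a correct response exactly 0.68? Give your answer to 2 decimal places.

P(θ) = 1 / (1 + exp(−a(θ − b)))
logit = ln(0.6800/0.3200) = 0.7538
θ = b + logit/(a) = -2.21 + 0.7538/1.7000 = -1.7666

-1.77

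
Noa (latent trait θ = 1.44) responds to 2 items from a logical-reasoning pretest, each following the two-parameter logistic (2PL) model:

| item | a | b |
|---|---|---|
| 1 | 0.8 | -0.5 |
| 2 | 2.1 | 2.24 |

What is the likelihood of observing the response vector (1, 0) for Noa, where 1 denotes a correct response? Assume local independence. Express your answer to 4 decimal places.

0.6956

P(θ) = 1 / (1 + exp(−a(θ − b)))
P_1 = 1/(1+e^{-1.5520}) = 0.8252
P_2 = 1/(1+e^{1.6800}) = 0.1571
L = P_1 × (1−P_2) = 0.8252 × 0.8429 = 0.69557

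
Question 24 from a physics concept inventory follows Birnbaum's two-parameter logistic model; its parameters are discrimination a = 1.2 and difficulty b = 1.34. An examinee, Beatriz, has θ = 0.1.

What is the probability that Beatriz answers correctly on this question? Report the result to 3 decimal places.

0.184

P(θ) = 1 / (1 + exp(−a(θ − b)))
Exponent: 1.2 × (0.1 − 1.34) = -1.4880
1/(1 + e^{1.4880}) = 0.1842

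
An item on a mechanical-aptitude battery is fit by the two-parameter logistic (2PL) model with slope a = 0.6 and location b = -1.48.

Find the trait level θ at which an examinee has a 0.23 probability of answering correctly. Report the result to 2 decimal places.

P(θ) = 1 / (1 + exp(−a(θ − b)))
logit = ln(0.2300/0.7700) = -1.2083
θ = b + logit/(a) = -1.48 + (-1.2083)/0.6000 = -3.4939

-3.49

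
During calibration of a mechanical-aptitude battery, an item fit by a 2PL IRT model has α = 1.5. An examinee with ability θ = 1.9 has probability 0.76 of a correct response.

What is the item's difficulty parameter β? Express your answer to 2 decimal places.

1.13

P(θ) = 1 / (1 + exp(−α(θ − β)))
logit(0.76) = ln(0.76/0.24) = 1.1527
β = θ − logit/(α) = 1.9 − 1.1527/1.5000 = 1.1315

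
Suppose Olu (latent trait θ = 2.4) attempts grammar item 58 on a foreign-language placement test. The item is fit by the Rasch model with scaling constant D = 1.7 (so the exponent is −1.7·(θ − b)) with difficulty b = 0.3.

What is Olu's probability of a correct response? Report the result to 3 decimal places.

0.973

P(θ) = 1 / (1 + exp(−D·(θ − b)))
Exponent: 1.7 × (2.4 − 0.3) = 3.5700
1/(1 + e^{-3.5700}) = 0.9726
P = 0.9726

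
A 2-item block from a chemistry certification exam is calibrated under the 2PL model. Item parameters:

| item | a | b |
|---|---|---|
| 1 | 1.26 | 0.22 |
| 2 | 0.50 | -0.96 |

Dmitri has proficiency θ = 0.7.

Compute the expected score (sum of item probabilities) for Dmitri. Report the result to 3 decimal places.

1.343

P(θ) = 1 / (1 + exp(−a(θ − b)))
P_1 = 1/(1+e^{-0.6048}) = 0.6468
P_2 = 1/(1+e^{-0.8300}) = 0.6964
E[score] = 0.6468 + 0.6964 = 1.3431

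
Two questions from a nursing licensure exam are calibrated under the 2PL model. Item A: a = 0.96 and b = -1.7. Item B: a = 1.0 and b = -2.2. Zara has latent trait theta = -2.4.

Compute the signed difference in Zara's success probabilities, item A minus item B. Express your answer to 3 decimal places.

P(theta) = 1 / (1 + exp(−a(theta − b)))
P_A = 0.3380
P_B = 0.4502
P_A − P_B = -0.1121

-0.112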